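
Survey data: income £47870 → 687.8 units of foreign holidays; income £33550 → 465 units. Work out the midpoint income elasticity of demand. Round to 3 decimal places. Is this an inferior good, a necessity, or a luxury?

1.099 (luxury)

ΔQ = 465 − 687.8 = -222.8; midpoint Q̄ = (687.8 + 465)/2 = 576.4.
ΔI = 33550 − 47870 = -14320; midpoint Ī = (47870 + 33550)/2 = 40710.
η = (ΔQ/Q̄) ÷ (ΔI/Ī) = (-222.8/576.4) ÷ (-14320/40710) = 1.099.
η > 1 ⇒ luxury.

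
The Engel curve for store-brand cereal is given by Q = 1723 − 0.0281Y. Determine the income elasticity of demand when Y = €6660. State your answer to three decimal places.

At Y = 6660: Q = 1535.854.
dQ/dY = −0.0281.
η = (dQ/dY)·(Y/Q) = -0.0281 × (6660/1535.854) = -0.122.

-0.122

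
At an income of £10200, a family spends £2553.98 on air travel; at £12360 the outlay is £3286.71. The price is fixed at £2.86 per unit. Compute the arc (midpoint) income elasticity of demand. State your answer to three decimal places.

With a constant price, Q₁ = 2553.98/2.86 = 893.000 and Q₂ = 3286.71/2.86 = 1149.199 (equivalently, work directly with expenditure since P cancels).
Midpoint %ΔQ = (3286.71 − 2553.98)/2920.35 = 0.25091; midpoint %ΔI = (12360 − 10200)/11280 = 0.19149.
η = 0.25091 / 0.19149 = 1.310.

1.310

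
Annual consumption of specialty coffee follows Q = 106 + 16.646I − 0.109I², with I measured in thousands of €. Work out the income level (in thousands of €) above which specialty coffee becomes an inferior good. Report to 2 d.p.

dQ/dI = 16.646 − 0.218I.
The good is inferior where dQ/dI < 0. Setting dQ/dI = 0 gives I = 16.646 / 0.218 = 76.36.

76.36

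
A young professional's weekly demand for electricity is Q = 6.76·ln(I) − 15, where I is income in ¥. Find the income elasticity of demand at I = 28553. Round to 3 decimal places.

0.124

At I = 28553: Q = 54.354.
dQ/dI = 6.76/I = 0.000236753 at this income.
η = (dQ/dI)·(I/Q) = 0.000236753 × (28553/54.354) = 0.124.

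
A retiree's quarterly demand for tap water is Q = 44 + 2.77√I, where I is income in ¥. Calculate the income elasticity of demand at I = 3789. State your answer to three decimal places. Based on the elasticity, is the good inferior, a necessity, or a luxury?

0.397 (necessity)

At I = 3789: Q = 214.507.
dQ/dI = 2.77/(2√I) = 0.0225003 at this income.
η = (dQ/dI)·(I/Q) = 0.0225003 × (3789/214.507) = 0.397.
Since 0 < η < 1, the good is a necessity.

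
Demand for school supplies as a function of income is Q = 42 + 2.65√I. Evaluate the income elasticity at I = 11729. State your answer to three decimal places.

At I = 11729: Q = 328.996.
dQ/dI = 2.65/(2√I) = 0.0122345 at this income.
η = (dQ/dI)·(I/Q) = 0.0122345 × (11729/328.996) = 0.436.

0.436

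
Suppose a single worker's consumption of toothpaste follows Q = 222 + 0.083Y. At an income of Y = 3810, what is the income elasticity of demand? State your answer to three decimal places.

0.588

At Y = 3810: Q = 538.230.
dQ/dY = 0.083.
η = (dQ/dY)·(Y/Q) = 0.083 × (3810/538.230) = 0.588.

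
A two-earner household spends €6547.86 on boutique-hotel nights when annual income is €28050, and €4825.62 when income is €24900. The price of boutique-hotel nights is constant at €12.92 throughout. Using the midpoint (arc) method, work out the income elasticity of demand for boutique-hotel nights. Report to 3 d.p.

With a constant price, Q₁ = 6547.86/12.92 = 506.800 and Q₂ = 4825.62/12.92 = 373.500 (equivalently, work directly with expenditure since P cancels).
Midpoint %ΔQ = (4825.62 − 6547.86)/5686.74 = -0.30285; midpoint %ΔI = (24900 − 28050)/26475 = -0.11898.
η = -0.30285 / -0.11898 = 2.545.

2.545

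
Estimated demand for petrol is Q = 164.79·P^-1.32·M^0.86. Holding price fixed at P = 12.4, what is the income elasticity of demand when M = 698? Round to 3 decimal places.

For a multiplicative demand Q = A·P^α·M^β, the income elasticity is β everywhere.
Here β = 0.86, so η = 0.860.

0.860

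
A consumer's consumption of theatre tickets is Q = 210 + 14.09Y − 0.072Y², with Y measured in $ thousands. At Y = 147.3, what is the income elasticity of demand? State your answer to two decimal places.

-1.45

At Y = 147.3: Q = 723.2521.
dQ/dY = 14.09 − 0.144Y = -7.12120.
η = (dQ/dY)·(Y/Q) = -7.12120 × (147.3/723.2521) = -1.45.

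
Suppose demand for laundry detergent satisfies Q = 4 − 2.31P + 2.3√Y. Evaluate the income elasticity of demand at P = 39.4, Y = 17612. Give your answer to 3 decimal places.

0.699

At P = 39.4, Y = 17612: Q = 218.219.
Holding P constant, ∂Q/∂Y = 2.3/(2√Y) = 0.0086655.
η_Y = (∂Q/∂Y)·(Y/Q) = 0.0086655 × (17612/218.219) = 0.699.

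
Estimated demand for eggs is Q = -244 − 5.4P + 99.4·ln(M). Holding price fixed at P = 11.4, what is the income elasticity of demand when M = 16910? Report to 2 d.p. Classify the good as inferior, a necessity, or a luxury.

At P = 11.4, M = 16910: Q = 662.165.
Holding P constant, ∂Q/∂M = 99.4/M = 0.00587818.
η_M = (∂Q/∂M)·(M/Q) = 0.00587818 × (16910/662.165) = 0.15.
Since 0 < η < 1, this is a necessity.

0.15 (necessity)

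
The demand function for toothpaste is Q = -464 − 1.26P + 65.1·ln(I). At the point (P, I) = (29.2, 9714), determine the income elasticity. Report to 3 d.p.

At P = 29.2, I = 9714: Q = 96.912.
Holding P constant, ∂Q/∂I = 65.1/I = 0.00670167.
η_I = (∂Q/∂I)·(I/Q) = 0.00670167 × (9714/96.912) = 0.672.

0.672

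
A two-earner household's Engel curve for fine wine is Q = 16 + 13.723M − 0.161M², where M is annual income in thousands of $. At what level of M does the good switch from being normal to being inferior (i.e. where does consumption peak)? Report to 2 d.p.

dQ/dM = 13.723 − 0.322M.
The good is inferior where dQ/dM < 0. Setting dQ/dM = 0 gives M = 13.723 / 0.322 = 42.62.

42.62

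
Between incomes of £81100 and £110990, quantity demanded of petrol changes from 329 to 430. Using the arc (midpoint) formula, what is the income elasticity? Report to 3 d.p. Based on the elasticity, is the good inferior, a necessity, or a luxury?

0.855 (necessity)

ΔQ = 430 − 329 = 101; midpoint Q̄ = (329 + 430)/2 = 379.5.
ΔI = 110990 − 81100 = 29890; midpoint Ī = (81100 + 110990)/2 = 96045.
η = (ΔQ/Q̄) ÷ (ΔI/Ī) = (101/379.5) ÷ (29890/96045) = 0.855.
0 < η < 1 ⇒ necessity.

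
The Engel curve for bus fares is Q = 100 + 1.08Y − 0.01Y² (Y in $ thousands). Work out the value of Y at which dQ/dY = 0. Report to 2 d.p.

54.00

dQ/dY = 1.08 − 0.02Y.
The good is inferior where dQ/dY < 0. Setting dQ/dY = 0 gives Y = 1.08 / 0.02 = 54.00.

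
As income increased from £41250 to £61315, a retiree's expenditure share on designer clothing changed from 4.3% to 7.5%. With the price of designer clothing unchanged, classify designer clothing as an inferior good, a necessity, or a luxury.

luxury

The budget share rises as income rises, so η > 1.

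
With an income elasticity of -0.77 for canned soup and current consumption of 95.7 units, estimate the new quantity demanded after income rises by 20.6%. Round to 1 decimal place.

80.5

%ΔQ ≈ η × %ΔI = -0.77 × 20.6% = -15.862%.
New Q ≈ 95.7 × (1 − 0.15862) = 80.5.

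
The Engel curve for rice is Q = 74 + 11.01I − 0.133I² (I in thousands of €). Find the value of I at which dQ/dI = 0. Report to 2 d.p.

dQ/dI = 11.01 − 0.266I.
The good is inferior where dQ/dI < 0. Setting dQ/dI = 0 gives I = 11.01 / 0.266 = 41.39.

41.39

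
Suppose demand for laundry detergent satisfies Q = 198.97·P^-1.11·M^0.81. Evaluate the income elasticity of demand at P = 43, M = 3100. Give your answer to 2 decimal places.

For a multiplicative demand Q = A·P^α·M^β, the income elasticity is β everywhere.
Here β = 0.81, so η = 0.81.

0.81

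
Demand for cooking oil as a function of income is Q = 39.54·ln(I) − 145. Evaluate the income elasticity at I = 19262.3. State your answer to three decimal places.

At I = 19262.3: Q = 245.098.
dQ/dI = 39.54/I = 0.00205271 at this income.
η = (dQ/dI)·(I/Q) = 0.00205271 × (19262.3/245.098) = 0.161.

0.161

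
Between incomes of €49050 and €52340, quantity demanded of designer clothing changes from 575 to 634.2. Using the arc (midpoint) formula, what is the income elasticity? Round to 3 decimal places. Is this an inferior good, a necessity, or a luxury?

1.509 (luxury)

ΔQ = 634.2 − 575 = 59.2; midpoint Q̄ = (575 + 634.2)/2 = 604.6.
ΔI = 52340 − 49050 = 3290; midpoint Ī = (49050 + 52340)/2 = 50695.
η = (ΔQ/Q̄) ÷ (ΔI/Ī) = (59.2/604.6) ÷ (3290/50695) = 1.509.
η > 1 ⇒ luxury.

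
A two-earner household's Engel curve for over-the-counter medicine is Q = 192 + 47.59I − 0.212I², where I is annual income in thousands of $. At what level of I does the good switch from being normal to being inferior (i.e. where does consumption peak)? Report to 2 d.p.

dQ/dI = 47.59 − 0.424I.
The good is inferior where dQ/dI < 0. Setting dQ/dI = 0 gives I = 47.59 / 0.424 = 112.24.

112.24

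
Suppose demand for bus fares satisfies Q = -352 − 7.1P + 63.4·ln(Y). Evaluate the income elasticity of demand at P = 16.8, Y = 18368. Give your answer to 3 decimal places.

At P = 16.8, Y = 18368: Q = 151.204.
Holding P constant, ∂Q/∂Y = 63.4/Y = 0.00345166.
η_Y = (∂Q/∂Y)·(Y/Q) = 0.00345166 × (18368/151.204) = 0.419.

0.419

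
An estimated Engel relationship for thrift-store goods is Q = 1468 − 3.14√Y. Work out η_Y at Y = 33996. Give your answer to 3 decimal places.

-0.326

At Y = 33996: Q = 889.047.
dQ/dY = -3.14/(2√Y) = -0.00851502 at this income.
η = (dQ/dY)·(Y/Q) = -0.00851502 × (33996/889.047) = -0.326.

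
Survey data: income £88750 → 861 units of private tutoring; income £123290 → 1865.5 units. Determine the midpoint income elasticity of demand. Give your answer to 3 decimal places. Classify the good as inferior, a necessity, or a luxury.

ΔQ = 1865.5 − 861 = 1004.5; midpoint Q̄ = (861 + 1865.5)/2 = 1363.25.
ΔI = 123290 − 88750 = 34540; midpoint Ī = (88750 + 123290)/2 = 106020.
η = (ΔQ/Q̄) ÷ (ΔI/Ī) = (1004.5/1363.25) ÷ (34540/106020) = 2.262.
η > 1 ⇒ luxury.

2.262 (luxury)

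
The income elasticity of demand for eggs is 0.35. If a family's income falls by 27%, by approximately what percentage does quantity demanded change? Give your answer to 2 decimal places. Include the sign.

%ΔQ ≈ η × %ΔI = 0.35 × (-27%) = -9.45%.

-9.45%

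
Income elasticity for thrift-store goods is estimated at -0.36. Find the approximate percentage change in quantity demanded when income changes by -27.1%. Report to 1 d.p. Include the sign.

%ΔQ ≈ η × %ΔI = -0.36 × (-27.1%) = 9.8%.

9.8%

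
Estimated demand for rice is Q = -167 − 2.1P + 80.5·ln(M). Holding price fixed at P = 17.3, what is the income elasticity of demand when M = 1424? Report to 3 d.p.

0.211

At P = 17.3, M = 1424: Q = 381.199.
Holding P constant, ∂Q/∂M = 80.5/M = 0.0565309.
η_M = (∂Q/∂M)·(M/Q) = 0.0565309 × (1424/381.199) = 0.211.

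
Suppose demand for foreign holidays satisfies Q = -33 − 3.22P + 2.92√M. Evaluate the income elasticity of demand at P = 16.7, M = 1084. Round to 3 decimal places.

At P = 16.7, M = 1084: Q = 9.365.
Holding P constant, ∂Q/∂M = 2.92/(2√M) = 0.0443443.
η_M = (∂Q/∂M)·(M/Q) = 0.0443443 × (1084/9.365) = 5.133.

5.133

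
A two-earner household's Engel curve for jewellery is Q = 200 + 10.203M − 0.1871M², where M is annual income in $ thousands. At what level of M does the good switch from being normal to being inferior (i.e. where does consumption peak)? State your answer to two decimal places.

dQ/dM = 10.203 − 0.3742M.
The good is inferior where dQ/dM < 0. Setting dQ/dM = 0 gives M = 10.203 / 0.3742 = 27.27.

27.27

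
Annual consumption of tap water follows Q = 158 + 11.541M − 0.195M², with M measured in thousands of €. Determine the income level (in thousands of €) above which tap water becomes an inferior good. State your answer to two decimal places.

dQ/dM = 11.541 − 0.39M.
The good is inferior where dQ/dM < 0. Setting dQ/dM = 0 gives M = 11.541 / 0.39 = 29.59.

29.59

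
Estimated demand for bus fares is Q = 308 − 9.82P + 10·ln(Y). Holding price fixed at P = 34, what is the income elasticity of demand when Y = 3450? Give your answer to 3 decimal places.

0.180

At P = 34, Y = 3450: Q = 55.581.
Holding P constant, ∂Q/∂Y = 10/Y = 0.00289855.
η_Y = (∂Q/∂Y)·(Y/Q) = 0.00289855 × (3450/55.581) = 0.180.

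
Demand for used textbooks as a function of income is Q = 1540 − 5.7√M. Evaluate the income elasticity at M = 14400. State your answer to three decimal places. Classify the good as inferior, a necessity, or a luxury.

At M = 14400: Q = 856.000.
dQ/dM = -5.7/(2√M) = -0.02375 at this income.
η = (dQ/dM)·(M/Q) = -0.02375 × (14400/856.000) = -0.400.
Since η < 0, the good is an inferior good.

-0.400 (inferior good)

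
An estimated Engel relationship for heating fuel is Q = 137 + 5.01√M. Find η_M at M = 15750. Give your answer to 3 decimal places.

At M = 15750: Q = 765.750.
dQ/dM = 5.01/(2√M) = 0.0199603 at this income.
η = (dQ/dM)·(M/Q) = 0.0199603 × (15750/765.750) = 0.411.

0.411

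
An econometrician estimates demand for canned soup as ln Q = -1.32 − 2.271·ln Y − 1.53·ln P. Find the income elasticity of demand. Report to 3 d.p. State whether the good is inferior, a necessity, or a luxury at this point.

-2.271 (inferior good)

In a log-linear demand, the coefficient on ln Y is the income elasticity.
So η = -2.271.
η < 0 ⇒ inferior good.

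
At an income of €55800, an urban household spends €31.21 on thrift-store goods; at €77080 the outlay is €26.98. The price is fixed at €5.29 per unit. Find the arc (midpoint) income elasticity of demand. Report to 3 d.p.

With a constant price, Q₁ = 31.21/5.29 = 5.900 and Q₂ = 26.98/5.29 = 5.100 (equivalently, work directly with expenditure since P cancels).
Midpoint %ΔQ = (26.98 − 31.21)/29.10 = -0.14539; midpoint %ΔI = (77080 − 55800)/66440 = 0.32029.
η = -0.14539 / 0.32029 = -0.454.

-0.454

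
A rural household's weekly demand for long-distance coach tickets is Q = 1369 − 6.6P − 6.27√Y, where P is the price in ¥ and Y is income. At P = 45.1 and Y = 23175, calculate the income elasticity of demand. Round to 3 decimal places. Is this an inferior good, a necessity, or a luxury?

-4.085 (inferior good)

At P = 45.1, Y = 23175: Q = 116.837.
Holding P constant, ∂Q/∂Y = -6.27/(2√Y) = -0.0205934.
η_Y = (∂Q/∂Y)·(Y/Q) = -0.0205934 × (23175/116.837) = -4.085.
Since η < 0, this is an inferior good.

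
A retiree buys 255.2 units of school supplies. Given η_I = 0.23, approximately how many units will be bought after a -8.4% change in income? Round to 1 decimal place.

250.3

%ΔQ ≈ η × %ΔI = 0.23 × (-8.4%) = -1.932%.
New Q ≈ 255.2 × (1 − 0.01932) = 250.3.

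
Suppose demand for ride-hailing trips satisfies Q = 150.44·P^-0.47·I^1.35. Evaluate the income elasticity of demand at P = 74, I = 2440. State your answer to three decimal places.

1.350

For a multiplicative demand Q = A·P^α·I^β, the income elasticity is β everywhere.
Here β = 1.35, so η = 1.350.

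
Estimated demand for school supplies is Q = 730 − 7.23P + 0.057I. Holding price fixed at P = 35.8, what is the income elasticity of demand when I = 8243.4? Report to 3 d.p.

At P = 35.8, I = 8243.4: Q = 941.040.
Holding P constant, ∂Q/∂I = 0.057.
η_I = (∂Q/∂I)·(I/Q) = 0.057 × (8243.4/941.040) = 0.499.

0.499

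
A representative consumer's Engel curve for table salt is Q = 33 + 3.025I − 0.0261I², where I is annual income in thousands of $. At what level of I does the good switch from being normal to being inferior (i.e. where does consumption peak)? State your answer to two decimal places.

dQ/dI = 3.025 − 0.0522I.
The good is inferior where dQ/dI < 0. Setting dQ/dI = 0 gives I = 3.025 / 0.0522 = 57.95.

57.95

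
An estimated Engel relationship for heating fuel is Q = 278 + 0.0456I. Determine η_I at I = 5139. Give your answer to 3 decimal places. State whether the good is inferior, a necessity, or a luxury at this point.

At I = 5139: Q = 512.338.
dQ/dI = 0.0456.
η = (dQ/dI)·(I/Q) = 0.0456 × (5139/512.338) = 0.457.
Since 0 < η < 1, the good is a necessity.

0.457 (necessity)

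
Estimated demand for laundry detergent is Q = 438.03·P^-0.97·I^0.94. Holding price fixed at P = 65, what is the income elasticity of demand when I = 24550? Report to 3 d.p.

For a multiplicative demand Q = A·P^α·I^β, the income elasticity is β everywhere.
Here β = 0.94, so η = 0.940.

0.940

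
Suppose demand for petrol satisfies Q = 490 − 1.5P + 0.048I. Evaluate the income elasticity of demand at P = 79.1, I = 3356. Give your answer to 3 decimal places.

At P = 79.1, I = 3356: Q = 532.438.
Holding P constant, ∂Q/∂I = 0.048.
η_I = (∂Q/∂I)·(I/Q) = 0.048 × (3356/532.438) = 0.303.

0.303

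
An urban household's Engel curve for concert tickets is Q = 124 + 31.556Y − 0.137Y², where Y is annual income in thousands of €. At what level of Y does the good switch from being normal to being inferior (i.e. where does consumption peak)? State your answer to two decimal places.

115.17

dQ/dY = 31.556 − 0.274Y.
The good is inferior where dQ/dY < 0. Setting dQ/dY = 0 gives Y = 31.556 / 0.274 = 115.17.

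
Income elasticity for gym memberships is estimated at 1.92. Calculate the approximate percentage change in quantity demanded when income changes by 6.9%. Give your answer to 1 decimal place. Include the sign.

%ΔQ ≈ η × %ΔI = 1.92 × 6.9% = 13.2%.

13.2%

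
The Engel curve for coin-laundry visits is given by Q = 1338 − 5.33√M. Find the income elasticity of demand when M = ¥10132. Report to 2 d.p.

-0.33

At M = 10132: Q = 801.494.
dQ/dM = -5.33/(2√M) = -0.0264758 at this income.
η = (dQ/dM)·(M/Q) = -0.0264758 × (10132/801.494) = -0.33.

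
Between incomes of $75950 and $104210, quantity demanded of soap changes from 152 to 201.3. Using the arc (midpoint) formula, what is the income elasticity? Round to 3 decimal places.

ΔQ = 201.3 − 152 = 49.3; midpoint Q̄ = (152 + 201.3)/2 = 176.65.
ΔI = 104210 − 75950 = 28260; midpoint Ī = (75950 + 104210)/2 = 90080.
η = (ΔQ/Q̄) ÷ (ΔI/Ī) = (49.3/176.65) ÷ (28260/90080) = 0.890.

0.890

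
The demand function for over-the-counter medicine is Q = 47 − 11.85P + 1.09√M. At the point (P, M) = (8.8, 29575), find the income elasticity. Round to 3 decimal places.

0.720

At P = 8.8, M = 29575: Q = 130.171.
Holding P constant, ∂Q/∂M = 1.09/(2√M) = 0.00316909.
η_M = (∂Q/∂M)·(M/Q) = 0.00316909 × (29575/130.171) = 0.720.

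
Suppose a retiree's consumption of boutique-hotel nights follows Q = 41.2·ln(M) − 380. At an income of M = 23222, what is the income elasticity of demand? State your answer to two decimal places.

At M = 23222: Q = 34.178.
dQ/dM = 41.2/M = 0.00177418 at this income.
η = (dQ/dM)·(M/Q) = 0.00177418 × (23222/34.178) = 1.21.

1.21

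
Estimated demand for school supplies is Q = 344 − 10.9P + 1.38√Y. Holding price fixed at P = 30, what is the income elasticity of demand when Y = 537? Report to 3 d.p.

0.326

At P = 30, Y = 537: Q = 48.979.
Holding P constant, ∂Q/∂Y = 1.38/(2√Y) = 0.0297757.
η_Y = (∂Q/∂Y)·(Y/Q) = 0.0297757 × (537/48.979) = 0.326.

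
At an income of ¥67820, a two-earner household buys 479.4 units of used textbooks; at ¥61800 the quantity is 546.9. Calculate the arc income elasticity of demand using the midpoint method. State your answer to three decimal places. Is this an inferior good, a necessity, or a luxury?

ΔQ = 546.9 − 479.4 = 67.5; midpoint Q̄ = (479.4 + 546.9)/2 = 513.15.
ΔI = 61800 − 67820 = -6020; midpoint Ī = (67820 + 61800)/2 = 64810.
η = (ΔQ/Q̄) ÷ (ΔI/Ī) = (67.5/513.15) ÷ (-6020/64810) = -1.416.
η < 0 ⇒ inferior good.

-1.416 (inferior good)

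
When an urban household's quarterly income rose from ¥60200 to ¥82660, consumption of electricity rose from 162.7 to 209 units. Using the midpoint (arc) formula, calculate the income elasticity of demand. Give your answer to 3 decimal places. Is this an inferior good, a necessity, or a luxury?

0.792 (necessity)

ΔQ = 209 − 162.7 = 46.3; midpoint Q̄ = (162.7 + 209)/2 = 185.85.
ΔI = 82660 − 60200 = 22460; midpoint Ī = (60200 + 82660)/2 = 71430.
η = (ΔQ/Q̄) ÷ (ΔI/Ī) = (46.3/185.85) ÷ (22460/71430) = 0.792.
0 < η < 1 ⇒ necessity.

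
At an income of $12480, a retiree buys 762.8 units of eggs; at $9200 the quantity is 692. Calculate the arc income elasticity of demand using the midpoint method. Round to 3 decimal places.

0.322

ΔQ = 692 − 762.8 = -70.8; midpoint Q̄ = (762.8 + 692)/2 = 727.4.
ΔI = 9200 − 12480 = -3280; midpoint Ī = (12480 + 9200)/2 = 10840.
η = (ΔQ/Q̄) ÷ (ΔI/Ī) = (-70.8/727.4) ÷ (-3280/10840) = 0.322.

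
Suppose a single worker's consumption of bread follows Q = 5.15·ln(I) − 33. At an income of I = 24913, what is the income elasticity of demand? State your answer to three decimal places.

At I = 24913: Q = 19.134.
dQ/dI = 5.15/I = 0.000206719 at this income.
η = (dQ/dI)·(I/Q) = 0.000206719 × (24913/19.134) = 0.269.

0.269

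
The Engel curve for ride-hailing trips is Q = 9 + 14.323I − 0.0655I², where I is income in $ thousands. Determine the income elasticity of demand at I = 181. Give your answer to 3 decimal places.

At I = 181: Q = 455.6175.
dQ/dI = 14.323 − 0.131I = -9.38800.
η = (dQ/dI)·(I/Q) = -9.38800 × (181/455.6175) = -3.730.

-3.730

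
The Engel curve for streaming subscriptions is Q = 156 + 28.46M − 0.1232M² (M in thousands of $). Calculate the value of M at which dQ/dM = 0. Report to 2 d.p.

dQ/dM = 28.46 − 0.2464M.
The good is inferior where dQ/dM < 0. Setting dQ/dM = 0 gives M = 28.46 / 0.2464 = 115.50.

115.50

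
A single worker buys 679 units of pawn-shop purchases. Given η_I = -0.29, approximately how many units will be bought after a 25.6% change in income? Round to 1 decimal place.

628.6

%ΔQ ≈ η × %ΔI = -0.29 × 25.6% = -7.424%.
New Q ≈ 679 × (1 − 0.07424) = 628.6.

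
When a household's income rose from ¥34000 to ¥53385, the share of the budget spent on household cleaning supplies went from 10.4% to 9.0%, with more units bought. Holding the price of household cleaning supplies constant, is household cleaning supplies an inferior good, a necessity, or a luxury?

necessity

Quantity rises but the budget share falls as income rises, so 0 < η < 1.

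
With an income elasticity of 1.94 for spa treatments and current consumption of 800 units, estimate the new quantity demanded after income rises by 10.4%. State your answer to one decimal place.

961.4

%ΔQ ≈ η × %ΔI = 1.94 × 10.4% = 20.176%.
New Q ≈ 800 × (1 + 0.20176) = 961.4.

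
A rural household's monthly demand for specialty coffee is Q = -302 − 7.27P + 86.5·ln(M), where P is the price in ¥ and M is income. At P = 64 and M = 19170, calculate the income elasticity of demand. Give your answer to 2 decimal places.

At P = 64, M = 19170: Q = 85.705.
Holding P constant, ∂Q/∂M = 86.5/M = 0.00451226.
η_M = (∂Q/∂M)·(M/Q) = 0.00451226 × (19170/85.705) = 1.01.

1.01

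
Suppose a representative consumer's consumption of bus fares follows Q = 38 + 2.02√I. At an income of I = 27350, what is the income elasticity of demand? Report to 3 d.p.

At I = 27350: Q = 372.064.
dQ/dI = 2.02/(2√I) = 0.00610721 at this income.
η = (dQ/dI)·(I/Q) = 0.00610721 × (27350/372.064) = 0.449.

0.449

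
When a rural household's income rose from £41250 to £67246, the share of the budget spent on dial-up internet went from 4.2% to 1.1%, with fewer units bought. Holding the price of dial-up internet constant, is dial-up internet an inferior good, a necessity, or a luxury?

Quantity demanded falls as income rises, so η < 0.

inferior good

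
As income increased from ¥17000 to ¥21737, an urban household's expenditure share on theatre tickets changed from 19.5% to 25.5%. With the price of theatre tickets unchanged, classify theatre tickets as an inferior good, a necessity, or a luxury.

The budget share rises as income rises, so η > 1.

luxury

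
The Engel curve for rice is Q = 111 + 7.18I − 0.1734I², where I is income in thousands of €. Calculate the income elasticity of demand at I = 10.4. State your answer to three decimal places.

At I = 10.4: Q = 166.9171.
dQ/dI = 7.18 − 0.3468I = 3.57328.
η = (dQ/dI)·(I/Q) = 3.57328 × (10.4/166.9171) = 0.223.

0.223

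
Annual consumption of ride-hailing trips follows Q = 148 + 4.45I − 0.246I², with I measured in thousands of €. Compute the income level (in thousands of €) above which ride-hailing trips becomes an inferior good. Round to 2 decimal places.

9.04

dQ/dI = 4.45 − 0.492I.
The good is inferior where dQ/dI < 0. Setting dQ/dI = 0 gives I = 4.45 / 0.492 = 9.04.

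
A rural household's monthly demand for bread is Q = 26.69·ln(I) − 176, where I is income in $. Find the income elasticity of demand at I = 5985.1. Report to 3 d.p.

0.476

At I = 5985.1: Q = 56.124.
dQ/dI = 26.69/I = 0.00445941 at this income.
η = (dQ/dI)·(I/Q) = 0.00445941 × (5985.1/56.124) = 0.476.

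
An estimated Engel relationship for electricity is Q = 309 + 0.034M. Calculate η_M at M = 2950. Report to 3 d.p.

0.245

At M = 2950: Q = 409.300.
dQ/dM = 0.034.
η = (dQ/dM)·(M/Q) = 0.034 × (2950/409.300) = 0.245.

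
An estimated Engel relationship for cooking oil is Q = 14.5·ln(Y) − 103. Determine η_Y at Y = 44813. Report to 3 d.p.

0.277

At Y = 44813: Q = 52.299.
dQ/dY = 14.5/Y = 0.000323567 at this income.
η = (dQ/dY)·(Y/Q) = 0.000323567 × (44813/52.299) = 0.277.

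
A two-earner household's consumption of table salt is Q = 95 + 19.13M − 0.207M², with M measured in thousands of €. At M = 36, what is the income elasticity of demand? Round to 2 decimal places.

At M = 36: Q = 515.4080.
dQ/dM = 19.13 − 0.414M = 4.22600.
η = (dQ/dM)·(M/Q) = 4.22600 × (36/515.4080) = 0.30.

0.30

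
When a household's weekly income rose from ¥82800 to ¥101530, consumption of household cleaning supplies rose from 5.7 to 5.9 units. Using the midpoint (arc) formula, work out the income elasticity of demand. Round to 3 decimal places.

0.170

ΔQ = 5.9 − 5.7 = 0.2; midpoint Q̄ = (5.7 + 5.9)/2 = 5.8.
ΔI = 101530 − 82800 = 18730; midpoint Ī = (82800 + 101530)/2 = 92165.
η = (ΔQ/Q̄) ÷ (ΔI/Ī) = (0.2/5.8) ÷ (18730/92165) = 0.170.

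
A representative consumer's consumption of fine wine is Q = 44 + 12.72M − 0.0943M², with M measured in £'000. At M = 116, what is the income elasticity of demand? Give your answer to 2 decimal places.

-4.24

At M = 116: Q = 250.6192.
dQ/dM = 12.72 − 0.1886M = -9.15760.
η = (dQ/dM)·(M/Q) = -9.15760 × (116/250.6192) = -4.24.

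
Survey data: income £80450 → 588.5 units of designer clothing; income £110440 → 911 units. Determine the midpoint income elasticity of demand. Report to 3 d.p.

ΔQ = 911 − 588.5 = 322.5; midpoint Q̄ = (588.5 + 911)/2 = 749.75.
ΔI = 110440 − 80450 = 29990; midpoint Ī = (80450 + 110440)/2 = 95445.
η = (ΔQ/Q̄) ÷ (ΔI/Ī) = (322.5/749.75) ÷ (29990/95445) = 1.369.

1.369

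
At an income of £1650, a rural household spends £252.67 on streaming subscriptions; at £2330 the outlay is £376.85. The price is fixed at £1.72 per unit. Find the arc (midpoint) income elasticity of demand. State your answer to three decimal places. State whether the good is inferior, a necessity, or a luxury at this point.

1.155 (luxury)

With a constant price, Q₁ = 252.67/1.72 = 146.901 and Q₂ = 376.85/1.72 = 219.099 (equivalently, work directly with expenditure since P cancels).
Midpoint %ΔQ = (376.85 − 252.67)/314.76 = 0.39452; midpoint %ΔI = (2330 − 1650)/1990 = 0.34171.
η = 0.39452 / 0.34171 = 1.155.
η > 1 ⇒ luxury.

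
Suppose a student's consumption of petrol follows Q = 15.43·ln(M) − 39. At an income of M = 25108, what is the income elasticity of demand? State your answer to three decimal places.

0.132

At M = 25108: Q = 117.320.
dQ/dM = 15.43/M = 0.000614545 at this income.
η = (dQ/dM)·(M/Q) = 0.000614545 × (25108/117.320) = 0.132.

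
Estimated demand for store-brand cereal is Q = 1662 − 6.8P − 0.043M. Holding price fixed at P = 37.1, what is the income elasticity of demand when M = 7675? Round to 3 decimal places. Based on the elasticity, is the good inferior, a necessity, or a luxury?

-0.306 (inferior good)

At P = 37.1, M = 7675: Q = 1079.695.
Holding P constant, ∂Q/∂M = −0.043.
η_M = (∂Q/∂M)·(M/Q) = -0.043 × (7675/1079.695) = -0.306.
Since η < 0, this is an inferior good.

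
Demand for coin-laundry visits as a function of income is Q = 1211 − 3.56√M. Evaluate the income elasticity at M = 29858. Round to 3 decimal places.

At M = 29858: Q = 595.851.
dQ/dM = -3.56/(2√M) = -0.0103012 at this income.
η = (dQ/dM)·(M/Q) = -0.0103012 × (29858/595.851) = -0.516.

-0.516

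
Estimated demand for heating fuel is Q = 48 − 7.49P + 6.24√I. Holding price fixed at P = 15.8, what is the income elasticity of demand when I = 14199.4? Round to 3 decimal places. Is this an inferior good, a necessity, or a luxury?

At P = 15.8, I = 14199.4: Q = 673.224.
Holding P constant, ∂Q/∂I = 6.24/(2√I) = 0.026183.
η_I = (∂Q/∂I)·(I/Q) = 0.026183 × (14199.4/673.224) = 0.552.
Since 0 < η < 1, this is a necessity.

0.552 (necessity)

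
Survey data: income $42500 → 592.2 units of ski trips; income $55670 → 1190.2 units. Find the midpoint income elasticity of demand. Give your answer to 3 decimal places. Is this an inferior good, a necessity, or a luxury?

2.501 (luxury)

ΔQ = 1190.2 − 592.2 = 598; midpoint Q̄ = (592.2 + 1190.2)/2 = 891.2.
ΔI = 55670 − 42500 = 13170; midpoint Ī = (42500 + 55670)/2 = 49085.
η = (ΔQ/Q̄) ÷ (ΔI/Ī) = (598/891.2) ÷ (13170/49085) = 2.501.
η > 1 ⇒ luxury.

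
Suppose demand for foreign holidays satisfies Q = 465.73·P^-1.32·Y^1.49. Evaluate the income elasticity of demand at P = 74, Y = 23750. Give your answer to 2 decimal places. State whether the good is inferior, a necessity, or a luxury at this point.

1.49 (luxury)

For a multiplicative demand Q = A·P^α·Y^β, the income elasticity is β everywhere.
Here β = 1.49, so η = 1.49.
Since η > 1, this is a luxury.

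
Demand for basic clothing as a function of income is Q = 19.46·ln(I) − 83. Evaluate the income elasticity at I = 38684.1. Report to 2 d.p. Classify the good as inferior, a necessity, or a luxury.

0.16 (necessity)

At I = 38684.1: Q = 122.560.
dQ/dI = 19.46/I = 0.000503049 at this income.
η = (dQ/dI)·(I/Q) = 0.000503049 × (38684.1/122.560) = 0.16.
Since 0 < η < 1, the good is a necessity.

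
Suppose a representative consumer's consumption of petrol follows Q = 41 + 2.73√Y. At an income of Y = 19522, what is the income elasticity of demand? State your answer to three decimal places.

0.451

At Y = 19522: Q = 422.439.
dQ/dY = 2.73/(2√Y) = 0.00976946 at this income.
η = (dQ/dY)·(Y/Q) = 0.00976946 × (19522/422.439) = 0.451.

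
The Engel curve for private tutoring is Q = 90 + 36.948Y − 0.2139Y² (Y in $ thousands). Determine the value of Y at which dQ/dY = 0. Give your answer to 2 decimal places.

86.37

dQ/dY = 36.948 − 0.4278Y.
The good is inferior where dQ/dY < 0. Setting dQ/dY = 0 gives Y = 36.948 / 0.4278 = 86.37.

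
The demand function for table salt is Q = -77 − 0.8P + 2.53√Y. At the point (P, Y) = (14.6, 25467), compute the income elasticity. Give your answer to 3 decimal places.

0.641

At P = 14.6, Y = 25467: Q = 315.067.
Holding P constant, ∂Q/∂Y = 2.53/(2√Y) = 0.00792687.
η_Y = (∂Q/∂Y)·(Y/Q) = 0.00792687 × (25467/315.067) = 0.641.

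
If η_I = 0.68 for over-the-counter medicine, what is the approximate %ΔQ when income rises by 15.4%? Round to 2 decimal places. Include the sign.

%ΔQ ≈ η × %ΔI = 0.68 × 15.4% = 10.47%.

10.47%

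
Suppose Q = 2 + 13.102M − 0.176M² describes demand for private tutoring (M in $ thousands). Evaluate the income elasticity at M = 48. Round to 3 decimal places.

-0.808

At M = 48: Q = 225.3920.
dQ/dM = 13.102 − 0.352M = -3.79400.
η = (dQ/dM)·(M/Q) = -3.79400 × (48/225.3920) = -0.808.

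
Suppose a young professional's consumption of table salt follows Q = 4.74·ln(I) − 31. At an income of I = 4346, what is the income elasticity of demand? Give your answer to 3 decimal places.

0.544

At I = 4346: Q = 8.707.
dQ/dI = 4.74/I = 0.00109066 at this income.
η = (dQ/dI)·(I/Q) = 0.00109066 × (4346/8.707) = 0.544.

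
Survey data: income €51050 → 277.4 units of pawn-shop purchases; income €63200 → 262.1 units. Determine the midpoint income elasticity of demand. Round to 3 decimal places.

ΔQ = 262.1 − 277.4 = -15.3; midpoint Q̄ = (277.4 + 262.1)/2 = 269.75.
ΔI = 63200 − 51050 = 12150; midpoint Ī = (51050 + 63200)/2 = 57125.
η = (ΔQ/Q̄) ÷ (ΔI/Ī) = (-15.3/269.75) ÷ (12150/57125) = -0.267.

-0.267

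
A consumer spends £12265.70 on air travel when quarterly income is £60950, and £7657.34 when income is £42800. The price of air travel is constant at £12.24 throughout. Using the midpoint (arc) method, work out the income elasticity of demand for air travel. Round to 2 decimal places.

With a constant price, Q₁ = 12265.70/12.24 = 1002.100 and Q₂ = 7657.34/12.24 = 625.600 (equivalently, work directly with expenditure since P cancels).
Midpoint %ΔQ = (7657.34 − 12265.70)/9961.52 = -0.46262; midpoint %ΔI = (42800 − 60950)/51875 = -0.34988.
η = -0.46262 / -0.34988 = 1.32.

1.32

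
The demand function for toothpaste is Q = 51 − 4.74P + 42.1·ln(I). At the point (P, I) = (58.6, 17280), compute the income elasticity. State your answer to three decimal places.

At P = 58.6, I = 17280: Q = 184.019.
Holding P constant, ∂Q/∂I = 42.1/I = 0.00243634.
η_I = (∂Q/∂I)·(I/Q) = 0.00243634 × (17280/184.019) = 0.229.

0.229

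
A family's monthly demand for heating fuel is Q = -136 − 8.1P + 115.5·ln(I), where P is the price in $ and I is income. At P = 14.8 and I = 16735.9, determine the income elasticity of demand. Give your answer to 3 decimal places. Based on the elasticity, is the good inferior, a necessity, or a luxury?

At P = 14.8, I = 16735.9: Q = 867.393.
Holding P constant, ∂Q/∂I = 115.5/I = 0.00690133.
η_I = (∂Q/∂I)·(I/Q) = 0.00690133 × (16735.9/867.393) = 0.133.
Since 0 < η < 1, this is a necessity.

0.133 (necessity)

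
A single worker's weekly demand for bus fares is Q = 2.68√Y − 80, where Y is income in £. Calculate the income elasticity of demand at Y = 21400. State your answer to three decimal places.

0.628

At Y = 21400: Q = 312.050.
dQ/dY = 2.68/(2√Y) = 0.00916005 at this income.
η = (dQ/dY)·(Y/Q) = 0.00916005 × (21400/312.050) = 0.628.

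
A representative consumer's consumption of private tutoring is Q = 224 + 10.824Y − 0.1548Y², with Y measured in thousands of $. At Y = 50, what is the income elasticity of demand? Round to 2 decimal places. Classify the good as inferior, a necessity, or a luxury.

-0.62 (inferior good)

At Y = 50: Q = 378.2000.
dQ/dY = 10.824 − 0.3096Y = -4.65600.
η = (dQ/dY)·(Y/Q) = -4.65600 × (50/378.2000) = -0.62.
η < 0 ⇒ inferior good.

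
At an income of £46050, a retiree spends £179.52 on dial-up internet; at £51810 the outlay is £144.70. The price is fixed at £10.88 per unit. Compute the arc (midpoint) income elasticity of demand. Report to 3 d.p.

-1.825

With a constant price, Q₁ = 179.52/10.88 = 16.500 and Q₂ = 144.70/10.88 = 13.300 (equivalently, work directly with expenditure since P cancels).
Midpoint %ΔQ = (144.70 − 179.52)/162.11 = -0.21479; midpoint %ΔI = (51810 − 46050)/48930 = 0.11772.
η = -0.21479 / 0.11772 = -1.825.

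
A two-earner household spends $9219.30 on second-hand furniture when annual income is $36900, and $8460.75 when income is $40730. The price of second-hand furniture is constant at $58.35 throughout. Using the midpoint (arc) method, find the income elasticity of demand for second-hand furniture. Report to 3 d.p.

-0.870

With a constant price, Q₁ = 9219.30/58.35 = 158.000 and Q₂ = 8460.75/58.35 = 145.000 (equivalently, work directly with expenditure since P cancels).
Midpoint %ΔQ = (8460.75 − 9219.30)/8840.03 = -0.08581; midpoint %ΔI = (40730 − 36900)/38815 = 0.09867.
η = -0.08581 / 0.09867 = -0.870.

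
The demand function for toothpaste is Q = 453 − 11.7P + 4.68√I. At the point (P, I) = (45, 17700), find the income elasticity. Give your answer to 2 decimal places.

0.57

At P = 45, I = 17700: Q = 549.134.
Holding P constant, ∂Q/∂I = 4.68/(2√I) = 0.0175885.
η_I = (∂Q/∂I)·(I/Q) = 0.0175885 × (17700/549.134) = 0.57.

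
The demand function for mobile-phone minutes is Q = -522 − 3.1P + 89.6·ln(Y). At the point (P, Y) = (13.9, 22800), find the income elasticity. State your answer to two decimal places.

At P = 13.9, Y = 22800: Q = 334.003.
Holding P constant, ∂Q/∂Y = 89.6/Y = 0.00392982.
η_Y = (∂Q/∂Y)·(Y/Q) = 0.00392982 × (22800/334.003) = 0.27.

0.27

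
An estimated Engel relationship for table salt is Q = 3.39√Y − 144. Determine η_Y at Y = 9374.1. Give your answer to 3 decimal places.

At Y = 9374.1: Q = 184.220.
dQ/dY = 3.39/(2√Y) = 0.0175067 at this income.
η = (dQ/dY)·(Y/Q) = 0.0175067 × (9374.1/184.220) = 0.891.

0.891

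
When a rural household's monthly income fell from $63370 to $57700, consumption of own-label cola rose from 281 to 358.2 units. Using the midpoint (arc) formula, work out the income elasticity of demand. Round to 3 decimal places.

ΔQ = 358.2 − 281 = 77.2; midpoint Q̄ = (281 + 358.2)/2 = 319.6.
ΔI = 57700 − 63370 = -5670; midpoint Ī = (63370 + 57700)/2 = 60535.
η = (ΔQ/Q̄) ÷ (ΔI/Ī) = (77.2/319.6) ÷ (-5670/60535) = -2.579.

-2.579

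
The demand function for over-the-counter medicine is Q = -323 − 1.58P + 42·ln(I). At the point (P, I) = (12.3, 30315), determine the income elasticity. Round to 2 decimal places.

At P = 12.3, I = 30315: Q = 90.981.
Holding P constant, ∂Q/∂I = 42/I = 0.00138545.
η_I = (∂Q/∂I)·(I/Q) = 0.00138545 × (30315/90.981) = 0.46.

0.46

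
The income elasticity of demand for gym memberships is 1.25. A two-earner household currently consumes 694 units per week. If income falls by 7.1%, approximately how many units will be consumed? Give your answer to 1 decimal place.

%ΔQ ≈ η × %ΔI = 1.25 × (-7.1%) = -8.875%.
New Q ≈ 694 × (1 − 0.08875) = 632.4.

632.4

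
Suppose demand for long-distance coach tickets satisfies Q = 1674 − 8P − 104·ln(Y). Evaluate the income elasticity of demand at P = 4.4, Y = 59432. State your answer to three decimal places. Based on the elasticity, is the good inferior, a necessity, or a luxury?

At P = 4.4, Y = 59432: Q = 495.571.
Holding P constant, ∂Q/∂Y = -104/Y = -0.0017499.
η_Y = (∂Q/∂Y)·(Y/Q) = -0.0017499 × (59432/495.571) = -0.210.
Since η < 0, this is an inferior good.

-0.210 (inferior good)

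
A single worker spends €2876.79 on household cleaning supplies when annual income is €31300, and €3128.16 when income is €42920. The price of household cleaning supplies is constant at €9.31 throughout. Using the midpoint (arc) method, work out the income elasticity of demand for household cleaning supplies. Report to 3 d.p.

0.267

With a constant price, Q₁ = 2876.79/9.31 = 309.000 and Q₂ = 3128.16/9.31 = 336.000 (equivalently, work directly with expenditure since P cancels).
Midpoint %ΔQ = (3128.16 − 2876.79)/3002.48 = 0.08372; midpoint %ΔI = (42920 − 31300)/37110 = 0.31312.
η = 0.08372 / 0.31312 = 0.267.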